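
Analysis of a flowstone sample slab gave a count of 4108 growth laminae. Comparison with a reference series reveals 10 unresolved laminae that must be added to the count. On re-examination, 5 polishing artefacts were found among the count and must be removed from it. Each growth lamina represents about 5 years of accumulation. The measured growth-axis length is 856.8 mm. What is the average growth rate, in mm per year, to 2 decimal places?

True growth lamina count = 4108 − 5 + 10 = 4113.
At 5 years per growth lamina, 4113 × 5 = 20565 years.
856.8 mm over 20565 years gives 856.8 / 20565 ≈ 0.04 mm per year.

0.04 mm per year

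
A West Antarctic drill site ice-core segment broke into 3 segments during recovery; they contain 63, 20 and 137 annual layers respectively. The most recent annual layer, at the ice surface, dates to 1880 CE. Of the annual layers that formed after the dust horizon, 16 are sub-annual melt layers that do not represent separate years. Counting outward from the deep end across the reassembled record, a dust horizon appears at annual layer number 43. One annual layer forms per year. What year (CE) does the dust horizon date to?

Total annual layers = 63 + 20 + 137 = 220.
The dust horizon sits at annual layer 43 from the deep end, so 220 − 43 = 177 annual layers formed after it.
177 − 16 false = 161 true annual layers after the dust horizon.
1880 − 161 = 1719 CE.

1719 CE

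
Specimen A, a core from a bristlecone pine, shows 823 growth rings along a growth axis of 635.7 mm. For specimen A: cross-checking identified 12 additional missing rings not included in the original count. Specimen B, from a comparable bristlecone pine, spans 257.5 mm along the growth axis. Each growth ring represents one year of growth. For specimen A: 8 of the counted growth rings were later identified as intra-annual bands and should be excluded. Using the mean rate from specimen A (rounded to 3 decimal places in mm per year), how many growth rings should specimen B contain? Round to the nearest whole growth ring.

335 growth rings

Specimen A: correcting the raw count gives 823 − 8 + 12 = 827 true growth rings.
A: 635.7 mm over 827 years gives 635.7 / 827 ≈ 0.769 mm/year.
For B, 257.5 / 0.769 = 334.85 years ≈ 335 growth rings.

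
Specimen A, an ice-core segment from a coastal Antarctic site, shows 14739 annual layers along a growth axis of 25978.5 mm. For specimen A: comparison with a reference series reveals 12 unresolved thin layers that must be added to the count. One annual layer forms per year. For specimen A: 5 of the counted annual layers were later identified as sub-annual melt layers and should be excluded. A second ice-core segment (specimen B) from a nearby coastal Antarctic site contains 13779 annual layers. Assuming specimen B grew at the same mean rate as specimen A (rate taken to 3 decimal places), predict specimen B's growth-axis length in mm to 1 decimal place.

Specimen A: after corrections the count is 14739 − 5 + 12 = 14746 annual layers.
A: 25978.5 mm over 14746 years gives 25978.5 / 14746 ≈ 1.762 mm/yr.
B's length ≈ 1.762 × 13779 = 24278.6 mm.

24278.6 mm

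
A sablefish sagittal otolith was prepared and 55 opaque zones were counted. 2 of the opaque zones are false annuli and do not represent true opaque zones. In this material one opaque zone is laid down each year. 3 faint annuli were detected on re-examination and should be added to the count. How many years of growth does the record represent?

56 yr

True opaque zone count = 55 − 2 + 3 = 56.
With a one-to-one opaque zone periodicity this is 56 years.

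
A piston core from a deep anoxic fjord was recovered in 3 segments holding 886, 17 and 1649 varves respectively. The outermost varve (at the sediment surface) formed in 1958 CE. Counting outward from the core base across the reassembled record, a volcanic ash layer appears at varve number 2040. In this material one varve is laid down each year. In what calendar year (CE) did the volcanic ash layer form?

1446 CE

Total varves = 886 + 17 + 1649 = 2552.
2552 − 2040 = 512 varves lie beyond the volcanic ash layer toward the sediment surface.
1958 − 512 = 1446 CE.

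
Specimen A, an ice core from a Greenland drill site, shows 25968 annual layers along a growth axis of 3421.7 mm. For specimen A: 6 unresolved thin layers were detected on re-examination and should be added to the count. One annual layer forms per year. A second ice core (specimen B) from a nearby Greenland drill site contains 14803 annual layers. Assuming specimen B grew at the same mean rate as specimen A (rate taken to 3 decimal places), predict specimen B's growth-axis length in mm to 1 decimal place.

Specimen A: after corrections the count is 25968 + 6 = 25974 annual layers.
A: Extension rate ≈ 3421.7 / 25974 = 0.132 mm/year.
Length of B = 0.132 × 14803 = 1954.0 mm.

1954.0 mm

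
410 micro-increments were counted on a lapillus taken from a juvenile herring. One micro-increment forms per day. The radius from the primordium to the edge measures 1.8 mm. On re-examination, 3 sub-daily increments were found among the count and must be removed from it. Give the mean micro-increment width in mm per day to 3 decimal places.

After corrections the count is 410 − 3 = 407 micro-increments.
Extension rate ≈ 1.8 / 407 = 0.004 mm per day.

0.004 mm per day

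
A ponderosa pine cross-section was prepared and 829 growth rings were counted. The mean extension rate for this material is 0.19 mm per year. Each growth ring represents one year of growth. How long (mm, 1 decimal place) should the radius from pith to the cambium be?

The record spans 829 years at 0.19 mm per year.
829 years at 0.19 mm/year gives 0.19 × 829 = 157.5 mm.

157.5 mm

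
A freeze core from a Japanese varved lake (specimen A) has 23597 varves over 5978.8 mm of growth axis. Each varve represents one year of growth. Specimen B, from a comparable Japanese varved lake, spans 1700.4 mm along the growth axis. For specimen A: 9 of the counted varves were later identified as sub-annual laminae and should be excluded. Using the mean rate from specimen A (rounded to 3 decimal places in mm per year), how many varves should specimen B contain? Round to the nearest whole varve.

Specimen A: true varve count = 23597 − 9 = 23588.
A: Mean rate = 5978.8 mm / 23588 years ≈ 0.253 mm per year.
For B, 1700.4 / 0.253 = 6720.95 years ≈ 6721 varves.

6721 varves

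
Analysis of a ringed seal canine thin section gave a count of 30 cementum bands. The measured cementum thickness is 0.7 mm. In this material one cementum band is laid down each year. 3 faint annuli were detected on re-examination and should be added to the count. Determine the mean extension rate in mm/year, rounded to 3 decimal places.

Correcting the raw count gives 30 + 3 = 33 true cementum bands.
Mean rate = 0.7 mm / 33 years ≈ 0.021 mm/year.

0.021 mm/year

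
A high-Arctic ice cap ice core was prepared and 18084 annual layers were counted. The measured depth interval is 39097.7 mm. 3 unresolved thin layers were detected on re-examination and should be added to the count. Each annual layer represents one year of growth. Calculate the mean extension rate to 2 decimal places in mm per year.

2.16 mm per year

Correcting the raw count gives 18084 + 3 = 18087 true annual layers.
Extension rate ≈ 39097.7 / 18087 = 2.16 mm per year.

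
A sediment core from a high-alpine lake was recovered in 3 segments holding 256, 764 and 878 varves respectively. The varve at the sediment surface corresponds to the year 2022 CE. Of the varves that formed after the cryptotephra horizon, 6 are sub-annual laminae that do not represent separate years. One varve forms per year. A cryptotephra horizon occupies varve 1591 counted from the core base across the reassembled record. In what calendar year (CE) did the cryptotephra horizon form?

1721 CE

Total varves = 256 + 764 + 878 = 1898.
Between varve 1591 and the sediment surface there are 1898 − 1591 = 307 varves.
Excluding 6 false varves: 307 − 6 = 301.
Counting back 301 years from 2022 CE places the cryptotephra horizon in 2022 − 301 = 1721 CE.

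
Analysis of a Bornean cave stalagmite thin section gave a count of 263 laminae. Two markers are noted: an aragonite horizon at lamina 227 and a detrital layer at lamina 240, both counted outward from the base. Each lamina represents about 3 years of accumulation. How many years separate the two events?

Separation: 240 − 227 = 13 laminae.
Multiplying by 3 years per lamina: 13 × 3 = 39 years.

39 years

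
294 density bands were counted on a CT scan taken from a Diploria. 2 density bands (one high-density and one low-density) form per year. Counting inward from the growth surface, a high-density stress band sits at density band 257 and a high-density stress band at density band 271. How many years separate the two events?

7 yr

271 − 257 = 14 density bands lie between the two events.
With 2 density bands per year, 14 / 2 = 7 years.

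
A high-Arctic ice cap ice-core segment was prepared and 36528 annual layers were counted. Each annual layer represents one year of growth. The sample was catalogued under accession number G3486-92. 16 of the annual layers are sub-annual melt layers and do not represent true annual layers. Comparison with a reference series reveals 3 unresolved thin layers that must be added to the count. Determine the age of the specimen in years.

Correcting the raw count gives 36528 − 16 + 3 = 36515 true annual layers.
At one annual layer per year, that is 36515 years.

36515 years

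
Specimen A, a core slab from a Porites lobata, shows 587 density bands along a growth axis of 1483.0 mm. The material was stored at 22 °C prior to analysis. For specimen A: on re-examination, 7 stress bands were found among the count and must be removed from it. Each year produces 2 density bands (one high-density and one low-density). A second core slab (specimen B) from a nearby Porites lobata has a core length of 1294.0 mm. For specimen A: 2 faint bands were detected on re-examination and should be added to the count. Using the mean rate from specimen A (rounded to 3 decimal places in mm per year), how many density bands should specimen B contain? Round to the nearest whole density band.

508 density bands

Specimen A: adjusted count: 587 − 7 + 2 = 582 density bands.
Specimen A: with 2 density bands per year, 582 / 2 = 291 years.
A: Extension rate ≈ 1483.0 / 291 = 5.096 mm per year.
B spans 1294.0 / 5.096 = 253.92 years; at 2 density bands per year that is 253.92 × 2 ≈ 508 density bands.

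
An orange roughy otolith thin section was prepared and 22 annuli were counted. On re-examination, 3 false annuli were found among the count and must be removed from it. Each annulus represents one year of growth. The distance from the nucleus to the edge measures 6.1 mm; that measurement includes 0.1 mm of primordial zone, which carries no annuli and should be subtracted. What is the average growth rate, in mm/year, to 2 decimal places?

0.32 mm/year

Correcting the raw count gives 22 − 3 = 19 true annuli.
Net length = 6.1 − 0.1 = 6.0 mm.
6.0 mm over 19 years gives 6.0 / 19 ≈ 0.32 mm/year.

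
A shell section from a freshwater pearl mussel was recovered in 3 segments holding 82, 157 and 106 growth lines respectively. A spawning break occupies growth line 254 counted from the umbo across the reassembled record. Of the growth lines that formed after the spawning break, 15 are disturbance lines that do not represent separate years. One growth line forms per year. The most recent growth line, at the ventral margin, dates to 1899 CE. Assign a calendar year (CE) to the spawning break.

1823 CE

Total growth lines = 82 + 157 + 106 = 345.
The spawning break sits at growth line 254 from the umbo, so 345 − 254 = 91 growth lines formed after it.
91 − 15 false = 76 true growth lines after the spawning break.
Counting back 76 years from 1899 CE places the spawning break in 1899 − 76 = 1823 CE.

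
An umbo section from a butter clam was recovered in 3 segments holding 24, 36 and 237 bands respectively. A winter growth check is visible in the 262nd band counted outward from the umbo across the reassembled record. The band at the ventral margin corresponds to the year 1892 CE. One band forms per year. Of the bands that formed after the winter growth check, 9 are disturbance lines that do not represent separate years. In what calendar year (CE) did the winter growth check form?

Total bands = 24 + 36 + 237 = 297.
The winter growth check sits at band 262 from the umbo, so 297 − 262 = 35 bands formed after it.
Excluding 9 false bands: 35 − 9 = 26.
The band at the ventral margin is 1892 CE, so the winter growth check dates to 1892 − 26 = 1866 CE.

1866 CE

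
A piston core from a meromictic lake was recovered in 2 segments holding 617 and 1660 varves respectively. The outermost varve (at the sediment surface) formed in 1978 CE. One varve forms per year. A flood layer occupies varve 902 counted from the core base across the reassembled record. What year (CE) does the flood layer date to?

Total varves = 617 + 1660 = 2277.
Between varve 902 and the sediment surface there are 2277 − 902 = 1375 varves.
The varve at the sediment surface is 1978 CE, so the flood layer dates to 1978 − 1375 = 603 CE.

603 CE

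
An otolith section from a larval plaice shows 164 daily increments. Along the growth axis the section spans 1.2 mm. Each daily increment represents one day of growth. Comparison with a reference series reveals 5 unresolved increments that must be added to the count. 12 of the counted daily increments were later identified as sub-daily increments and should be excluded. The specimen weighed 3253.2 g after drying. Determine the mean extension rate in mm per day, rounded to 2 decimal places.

Correcting the raw count gives 164 − 12 + 5 = 157 true daily increments.
Extension rate ≈ 1.2 / 157 = 0.01 mm per day.

0.01 mm per day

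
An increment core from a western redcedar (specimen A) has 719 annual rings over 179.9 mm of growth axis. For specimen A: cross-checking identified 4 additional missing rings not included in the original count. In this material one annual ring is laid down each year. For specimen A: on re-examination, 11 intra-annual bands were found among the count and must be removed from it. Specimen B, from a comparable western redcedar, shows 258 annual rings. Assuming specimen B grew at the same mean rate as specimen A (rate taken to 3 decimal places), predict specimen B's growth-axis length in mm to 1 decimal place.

Specimen A: after corrections the count is 719 − 11 + 4 = 712 annual rings.
A: 179.9 mm over 712 years gives 179.9 / 712 ≈ 0.253 mm per year.
B's length ≈ 0.253 × 258 = 65.3 mm.

65.3 mm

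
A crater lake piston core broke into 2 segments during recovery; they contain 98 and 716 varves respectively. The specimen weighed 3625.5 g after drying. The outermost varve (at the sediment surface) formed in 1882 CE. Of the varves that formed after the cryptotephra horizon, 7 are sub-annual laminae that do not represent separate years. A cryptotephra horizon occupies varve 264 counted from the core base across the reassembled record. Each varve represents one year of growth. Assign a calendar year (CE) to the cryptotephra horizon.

1339 CE

Total varves = 98 + 716 = 814.
Between varve 264 and the sediment surface there are 814 − 264 = 550 varves.
Removing the 7 false varves leaves 550 − 7 = 543 true varves beyond the cryptotephra horizon.
The varve at the sediment surface is 1882 CE, so the cryptotephra horizon dates to 1882 − 543 = 1339 CE.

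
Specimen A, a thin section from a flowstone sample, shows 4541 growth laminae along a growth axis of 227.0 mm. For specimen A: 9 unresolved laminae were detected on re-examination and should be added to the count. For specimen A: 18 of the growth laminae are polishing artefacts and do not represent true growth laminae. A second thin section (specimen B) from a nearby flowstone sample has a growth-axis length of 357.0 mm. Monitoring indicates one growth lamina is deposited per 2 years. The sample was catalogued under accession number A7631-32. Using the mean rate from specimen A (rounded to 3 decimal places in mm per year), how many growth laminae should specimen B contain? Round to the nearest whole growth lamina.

Specimen A: adjusted count: 4541 − 18 + 9 = 4532 growth laminae.
Specimen A: multiplying by 2 years per growth lamina: 4532 × 2 = 9064 years.
A: 227.0 mm over 9064 years gives 227.0 / 9064 ≈ 0.025 mm/year.
Specimen B: 357.0 mm / 0.025 mm per year = 14280.00 years; at 2 years per growth lamina that is 14280.00 / 2 ≈ 7140 growth laminae.

7140 growth laminae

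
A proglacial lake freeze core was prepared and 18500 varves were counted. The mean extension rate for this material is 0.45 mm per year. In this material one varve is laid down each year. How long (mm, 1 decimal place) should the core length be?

8325.0 mm

18500 years of growth are recorded.
Predicted length = 0.45 mm/year × 18500 years = 8325.0 mm.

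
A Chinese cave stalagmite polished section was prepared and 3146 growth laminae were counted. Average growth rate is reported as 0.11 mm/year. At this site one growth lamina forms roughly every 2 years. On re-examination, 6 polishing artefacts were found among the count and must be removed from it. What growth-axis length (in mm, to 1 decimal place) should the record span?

After corrections the count is 3146 − 6 = 3140 growth laminae.
3140 growth laminae at 2 years each span 3140 × 2 = 6280 years.
Length ≈ 0.11 × 6280 = 690.8 mm.

690.8 mm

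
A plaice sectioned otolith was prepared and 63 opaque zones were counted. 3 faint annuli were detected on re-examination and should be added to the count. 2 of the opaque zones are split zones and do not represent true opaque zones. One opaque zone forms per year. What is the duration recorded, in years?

64 years

Correcting the raw count gives 63 − 2 + 3 = 64 true opaque zones.
At one opaque zone per year, that is 64 years.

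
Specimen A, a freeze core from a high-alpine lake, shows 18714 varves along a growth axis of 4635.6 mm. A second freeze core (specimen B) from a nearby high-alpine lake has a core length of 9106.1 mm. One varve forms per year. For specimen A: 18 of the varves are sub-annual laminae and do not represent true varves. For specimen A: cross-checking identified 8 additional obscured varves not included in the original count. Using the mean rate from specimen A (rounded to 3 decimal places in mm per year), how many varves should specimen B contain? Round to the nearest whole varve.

36718 varves

Specimen A: correcting the raw count gives 18714 − 18 + 8 = 18704 true varves.
A: Mean rate = 4635.6 mm / 18704 years ≈ 0.248 mm/yr.
For B, 9106.1 / 0.248 = 36718.15 years ≈ 36718 varves.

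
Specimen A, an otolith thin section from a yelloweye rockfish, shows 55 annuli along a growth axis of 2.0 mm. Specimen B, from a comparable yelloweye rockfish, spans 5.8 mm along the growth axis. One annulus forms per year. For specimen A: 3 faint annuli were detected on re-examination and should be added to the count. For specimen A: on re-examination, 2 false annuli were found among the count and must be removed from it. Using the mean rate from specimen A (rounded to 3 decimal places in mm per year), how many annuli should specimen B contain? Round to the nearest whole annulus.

Specimen A: after corrections the count is 55 − 2 + 3 = 56 annuli.
A: Mean rate = 2.0 mm / 56 years ≈ 0.036 mm per year.
For B, 5.8 / 0.036 = 161.11 years ≈ 161 annuli.

161 annuli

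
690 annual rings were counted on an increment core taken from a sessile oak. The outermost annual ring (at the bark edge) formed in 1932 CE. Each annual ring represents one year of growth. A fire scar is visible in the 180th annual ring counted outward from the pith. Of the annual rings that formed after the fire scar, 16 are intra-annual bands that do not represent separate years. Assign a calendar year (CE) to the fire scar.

690 − 180 = 510 annual rings lie beyond the fire scar toward the bark edge.
510 − 16 false = 494 true annual rings after the fire scar.
1932 − 494 = 1438 CE.

1438 CE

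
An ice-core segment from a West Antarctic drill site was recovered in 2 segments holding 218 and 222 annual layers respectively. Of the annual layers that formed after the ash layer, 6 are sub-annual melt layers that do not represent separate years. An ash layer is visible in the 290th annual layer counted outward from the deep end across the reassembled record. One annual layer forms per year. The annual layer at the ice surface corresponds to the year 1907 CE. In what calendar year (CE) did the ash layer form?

1763 CE

Total annual layers = 218 + 222 = 440.
Between annual layer 290 and the ice surface there are 440 − 290 = 150 annual layers.
Removing the 6 false annual layers leaves 150 − 6 = 144 true annual layers beyond the ash layer.
Counting back 144 years from 1907 CE places the ash layer in 1907 − 144 = 1763 CE.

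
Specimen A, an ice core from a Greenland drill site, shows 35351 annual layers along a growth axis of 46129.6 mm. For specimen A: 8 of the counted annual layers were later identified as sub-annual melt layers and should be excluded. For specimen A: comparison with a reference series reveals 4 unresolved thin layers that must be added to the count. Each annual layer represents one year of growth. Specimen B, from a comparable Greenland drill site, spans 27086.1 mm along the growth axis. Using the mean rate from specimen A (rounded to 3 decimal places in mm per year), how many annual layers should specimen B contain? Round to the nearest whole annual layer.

20756 annual layers

Specimen A: correcting the raw count gives 35351 − 8 + 4 = 35347 true annual layers.
A: Mean rate = 46129.6 mm / 35347 years ≈ 1.305 mm per year.
B spans 27086.1 / 1.305 = 20755.63 years ≈ 20756 annual layers.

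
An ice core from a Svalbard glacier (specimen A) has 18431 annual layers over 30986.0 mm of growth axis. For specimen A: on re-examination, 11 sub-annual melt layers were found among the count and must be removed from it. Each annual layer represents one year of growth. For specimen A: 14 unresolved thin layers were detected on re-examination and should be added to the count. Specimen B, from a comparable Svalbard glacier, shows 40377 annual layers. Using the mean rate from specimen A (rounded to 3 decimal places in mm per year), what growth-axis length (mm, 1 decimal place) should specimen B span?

Specimen A: correcting the raw count gives 18431 − 11 + 14 = 18434 true annual layers.
A: 30986.0 mm over 18434 years gives 30986.0 / 18434 ≈ 1.681 mm per year.
Length of B = 1.681 × 40377 = 67873.7 mm.

67873.7 mm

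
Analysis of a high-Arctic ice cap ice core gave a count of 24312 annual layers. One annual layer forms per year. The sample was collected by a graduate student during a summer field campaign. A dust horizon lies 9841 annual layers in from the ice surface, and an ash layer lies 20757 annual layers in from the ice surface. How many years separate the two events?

10916 years

The two markers are separated by 20757 − 9841 = 10916 annual layers.
That is 10916 years at one annual layer per year.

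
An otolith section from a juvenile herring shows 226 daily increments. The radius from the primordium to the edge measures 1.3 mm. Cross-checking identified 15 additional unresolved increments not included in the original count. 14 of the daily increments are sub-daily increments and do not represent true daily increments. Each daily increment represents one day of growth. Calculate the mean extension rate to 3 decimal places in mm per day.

Adjusted count: 226 − 14 + 15 = 227 daily increments.
Mean rate = 1.3 mm / 227 days ≈ 0.006 mm per day.

0.006 mm per day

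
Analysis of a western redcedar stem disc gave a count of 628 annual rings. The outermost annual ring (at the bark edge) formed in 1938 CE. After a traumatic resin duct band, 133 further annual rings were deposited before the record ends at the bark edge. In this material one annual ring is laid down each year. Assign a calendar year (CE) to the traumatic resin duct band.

There are 133 annual rings younger than the traumatic resin duct band.
The annual ring at the bark edge is 1938 CE, so the traumatic resin duct band dates to 1938 − 133 = 1805 CE.

1805 CE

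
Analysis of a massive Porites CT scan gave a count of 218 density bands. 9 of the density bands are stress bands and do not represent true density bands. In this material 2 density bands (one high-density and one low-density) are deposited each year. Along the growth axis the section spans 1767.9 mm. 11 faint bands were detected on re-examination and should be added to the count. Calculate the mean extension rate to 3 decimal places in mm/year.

16.072 mm/year

After corrections the count is 218 − 9 + 11 = 220 density bands.
With 2 density bands per year, 220 / 2 = 110 years.
Extension rate ≈ 1767.9 / 110 = 16.072 mm/year.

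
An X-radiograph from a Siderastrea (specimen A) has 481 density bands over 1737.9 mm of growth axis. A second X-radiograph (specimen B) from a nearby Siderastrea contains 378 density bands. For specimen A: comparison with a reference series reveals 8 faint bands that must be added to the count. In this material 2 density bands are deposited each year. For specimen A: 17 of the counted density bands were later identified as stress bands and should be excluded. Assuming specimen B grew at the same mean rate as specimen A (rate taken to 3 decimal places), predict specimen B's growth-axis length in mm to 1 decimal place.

1391.8 mm

Specimen A: adjusted count: 481 − 17 + 8 = 472 density bands.
Specimen A: with 2 density bands per year, 472 / 2 = 236 years.
A: Extension rate ≈ 1737.9 / 236 = 7.364 mm/yr.
Specimen B: with 2 density bands per year, 378 / 2 = 189 years. B's length ≈ 7.364 × 189 = 1391.8 mm.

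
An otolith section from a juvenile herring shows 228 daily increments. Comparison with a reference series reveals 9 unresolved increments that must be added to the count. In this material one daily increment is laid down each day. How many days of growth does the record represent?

True daily increment count = 228 + 9 = 237.
With a one-to-one daily increment periodicity this is 237 days.

237 days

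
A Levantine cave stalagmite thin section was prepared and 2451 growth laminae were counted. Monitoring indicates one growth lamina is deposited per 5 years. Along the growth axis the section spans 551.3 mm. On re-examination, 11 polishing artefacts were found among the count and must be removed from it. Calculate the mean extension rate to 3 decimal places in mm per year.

True growth lamina count = 2451 − 11 = 2440.
Multiplying by 5 years per growth lamina: 2440 × 5 = 12200 years.
Mean rate = 551.3 mm / 12200 years ≈ 0.045 mm per year.

0.045 mm per year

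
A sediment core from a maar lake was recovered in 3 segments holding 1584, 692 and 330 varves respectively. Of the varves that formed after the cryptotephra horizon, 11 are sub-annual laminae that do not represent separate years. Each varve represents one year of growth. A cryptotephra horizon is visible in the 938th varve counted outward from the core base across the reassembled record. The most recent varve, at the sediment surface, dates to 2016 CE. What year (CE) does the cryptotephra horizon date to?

Total varves = 1584 + 692 + 330 = 2606.
2606 − 938 = 1668 varves lie beyond the cryptotephra horizon toward the sediment surface.
Removing the 11 false varves leaves 1668 − 11 = 1657 true varves beyond the cryptotephra horizon.
Counting back 1657 years from 2016 CE places the cryptotephra horizon in 2016 − 1657 = 359 CE.

359 CE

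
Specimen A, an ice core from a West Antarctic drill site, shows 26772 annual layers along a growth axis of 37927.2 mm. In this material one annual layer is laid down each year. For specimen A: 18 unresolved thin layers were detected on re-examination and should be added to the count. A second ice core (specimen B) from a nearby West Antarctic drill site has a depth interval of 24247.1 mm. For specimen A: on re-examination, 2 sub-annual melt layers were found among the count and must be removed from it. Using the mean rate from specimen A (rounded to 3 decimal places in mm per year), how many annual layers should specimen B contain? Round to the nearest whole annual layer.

Specimen A: correcting the raw count gives 26772 − 2 + 18 = 26788 true annual layers.
A: Mean rate = 37927.2 mm / 26788 years ≈ 1.416 mm per year.
B spans 24247.1 / 1.416 = 17123.66 years ≈ 17124 annual layers.

17124 annual layers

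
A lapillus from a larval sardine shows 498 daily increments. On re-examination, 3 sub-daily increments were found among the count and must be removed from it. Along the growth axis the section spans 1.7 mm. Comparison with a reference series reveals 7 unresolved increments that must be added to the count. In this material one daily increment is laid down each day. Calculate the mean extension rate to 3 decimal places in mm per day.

Adjusted count: 498 − 3 + 7 = 502 daily increments.
Extension rate ≈ 1.7 / 502 = 0.003 mm per day.

0.003 mm per day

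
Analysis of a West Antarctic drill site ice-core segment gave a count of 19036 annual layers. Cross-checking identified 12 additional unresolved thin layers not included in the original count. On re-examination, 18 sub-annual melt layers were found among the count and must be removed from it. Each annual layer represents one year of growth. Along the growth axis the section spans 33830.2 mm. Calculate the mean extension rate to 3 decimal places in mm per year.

After corrections the count is 19036 − 18 + 12 = 19030 annual layers.
Extension rate ≈ 33830.2 / 19030 = 1.778 mm per year.

1.778 mm per year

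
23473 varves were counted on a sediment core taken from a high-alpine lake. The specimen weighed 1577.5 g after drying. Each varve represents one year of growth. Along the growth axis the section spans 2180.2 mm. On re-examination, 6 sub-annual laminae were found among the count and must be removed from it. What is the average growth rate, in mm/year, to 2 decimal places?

0.09 mm/year

Correcting the raw count gives 23473 − 6 = 23467 true varves.
Extension rate ≈ 2180.2 / 23467 = 0.09 mm/year.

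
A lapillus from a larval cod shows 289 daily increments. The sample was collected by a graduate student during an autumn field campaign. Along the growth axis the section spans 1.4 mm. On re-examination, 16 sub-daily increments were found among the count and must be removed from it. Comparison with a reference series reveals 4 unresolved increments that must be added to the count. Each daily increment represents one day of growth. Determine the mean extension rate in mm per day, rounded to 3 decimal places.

Correcting the raw count gives 289 − 16 + 4 = 277 true daily increments.
Mean rate = 1.4 mm / 277 days ≈ 0.005 mm per day.

0.005 mm per day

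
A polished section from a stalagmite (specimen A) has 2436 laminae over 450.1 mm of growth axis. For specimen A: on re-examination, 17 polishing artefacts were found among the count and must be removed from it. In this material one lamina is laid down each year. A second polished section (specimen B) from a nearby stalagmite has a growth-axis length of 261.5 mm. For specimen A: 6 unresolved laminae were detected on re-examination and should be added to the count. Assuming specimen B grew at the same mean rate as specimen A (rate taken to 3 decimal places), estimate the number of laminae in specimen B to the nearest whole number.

1406 laminae

Specimen A: adjusted count: 2436 − 17 + 6 = 2425 laminae.
A: Mean rate = 450.1 mm / 2425 years ≈ 0.186 mm/yr.
Specimen B: 261.5 mm / 0.186 mm per year = 1405.91 years ≈ 1406 laminae.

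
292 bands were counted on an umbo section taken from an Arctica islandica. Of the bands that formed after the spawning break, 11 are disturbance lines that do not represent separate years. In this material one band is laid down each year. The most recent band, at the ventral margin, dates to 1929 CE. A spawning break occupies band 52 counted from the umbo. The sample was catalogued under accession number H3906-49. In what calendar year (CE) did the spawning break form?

1700 CE

The spawning break sits at band 52 from the umbo, so 292 − 52 = 240 bands formed after it.
Removing the 11 false bands leaves 240 − 11 = 229 true bands beyond the spawning break.
The band at the ventral margin is 1929 CE, so the spawning break dates to 1929 − 229 = 1700 CE.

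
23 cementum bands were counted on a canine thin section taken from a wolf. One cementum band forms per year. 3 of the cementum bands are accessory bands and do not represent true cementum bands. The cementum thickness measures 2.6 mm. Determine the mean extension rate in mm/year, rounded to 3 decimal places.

0.130 mm/year

Adjusted count: 23 − 3 = 20 cementum bands.
Extension rate ≈ 2.6 / 20 = 0.130 mm/year.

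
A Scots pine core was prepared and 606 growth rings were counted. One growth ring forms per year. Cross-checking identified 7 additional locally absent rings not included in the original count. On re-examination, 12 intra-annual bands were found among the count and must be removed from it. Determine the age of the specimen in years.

601 years

Adjusted count: 606 − 12 + 7 = 601 growth rings.
One growth ring per year makes the duration 601 years.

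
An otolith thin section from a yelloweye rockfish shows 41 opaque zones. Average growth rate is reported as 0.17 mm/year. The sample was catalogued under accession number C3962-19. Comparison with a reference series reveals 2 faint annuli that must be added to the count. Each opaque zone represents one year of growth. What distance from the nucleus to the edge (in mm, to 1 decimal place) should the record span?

Correcting the raw count gives 41 + 2 = 43 true opaque zones.
Length ≈ 0.17 × 43 = 7.3 mm.

7.3 mm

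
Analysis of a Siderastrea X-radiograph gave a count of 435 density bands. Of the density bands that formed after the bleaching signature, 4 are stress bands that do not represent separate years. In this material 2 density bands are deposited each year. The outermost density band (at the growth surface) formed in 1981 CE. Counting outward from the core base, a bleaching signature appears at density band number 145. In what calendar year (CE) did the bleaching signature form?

The bleaching signature sits at density band 145 from the core base, so 435 − 145 = 290 density bands formed after it.
290 − 4 false = 286 true density bands after the bleaching signature.
286 density bands at 2 per year is 286 / 2 = 143 years.
Counting back 143 years from 1981 CE places the bleaching signature in 1981 − 143 = 1838 CE.

1838 CE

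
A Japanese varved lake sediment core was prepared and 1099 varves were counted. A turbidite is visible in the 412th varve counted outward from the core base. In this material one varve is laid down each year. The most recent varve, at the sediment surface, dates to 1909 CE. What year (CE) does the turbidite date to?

The turbidite sits at varve 412 from the core base, so 1099 − 412 = 687 varves formed after it.
The varve at the sediment surface is 1909 CE, so the turbidite dates to 1909 − 687 = 1222 CE.

1222 CE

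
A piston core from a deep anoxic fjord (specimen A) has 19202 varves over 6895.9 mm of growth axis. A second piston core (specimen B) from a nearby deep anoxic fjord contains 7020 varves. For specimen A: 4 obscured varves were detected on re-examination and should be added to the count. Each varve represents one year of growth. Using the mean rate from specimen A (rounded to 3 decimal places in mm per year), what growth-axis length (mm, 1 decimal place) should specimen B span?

2520.2 mm

Specimen A: correcting the raw count gives 19202 + 4 = 19206 true varves.
A: Mean rate = 6895.9 mm / 19206 years ≈ 0.359 mm/year.
B's length ≈ 0.359 × 7020 = 2520.2 mm.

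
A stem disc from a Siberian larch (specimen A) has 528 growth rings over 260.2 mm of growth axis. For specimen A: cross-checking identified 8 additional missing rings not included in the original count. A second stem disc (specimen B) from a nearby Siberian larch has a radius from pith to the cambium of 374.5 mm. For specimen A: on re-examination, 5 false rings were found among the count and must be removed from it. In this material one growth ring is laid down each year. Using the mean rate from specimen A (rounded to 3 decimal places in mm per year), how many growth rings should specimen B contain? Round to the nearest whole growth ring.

Specimen A: adjusted count: 528 − 5 + 8 = 531 growth rings.
A: Extension rate ≈ 260.2 / 531 = 0.490 mm per year.
B spans 374.5 / 0.490 = 764.29 years ≈ 764 growth rings.

764 growth rings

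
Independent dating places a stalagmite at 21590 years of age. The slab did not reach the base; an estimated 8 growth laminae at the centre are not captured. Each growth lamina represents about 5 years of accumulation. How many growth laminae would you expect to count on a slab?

4310 growth laminae

One growth lamina every 5 years means 21590 / 5 = 4318 growth laminae.
Less the 8 uncaptured growth laminae: 4318 − 8 = 4310.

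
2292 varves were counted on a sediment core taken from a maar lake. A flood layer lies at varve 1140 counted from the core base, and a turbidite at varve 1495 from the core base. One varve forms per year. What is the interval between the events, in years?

The two markers are separated by 1495 − 1140 = 355 varves.
One varve per year makes the interval 355 years.

355 years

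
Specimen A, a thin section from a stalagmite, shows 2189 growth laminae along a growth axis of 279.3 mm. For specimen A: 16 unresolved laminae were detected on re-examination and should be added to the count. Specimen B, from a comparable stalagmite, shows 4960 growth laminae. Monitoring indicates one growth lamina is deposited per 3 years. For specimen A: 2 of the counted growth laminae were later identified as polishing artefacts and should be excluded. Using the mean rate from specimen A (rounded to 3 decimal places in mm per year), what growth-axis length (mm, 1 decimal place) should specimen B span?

625.0 mm

Specimen A: adjusted count: 2189 − 2 + 16 = 2203 growth laminae.
Specimen A: at 3 years per growth lamina, 2203 × 3 = 6609 years.
A: Mean rate = 279.3 mm / 6609 years ≈ 0.042 mm/year.
Specimen B: 4960 growth laminae at 3 years each span 4960 × 3 = 14880 years. B's length ≈ 0.042 × 14880 = 625.0 mm.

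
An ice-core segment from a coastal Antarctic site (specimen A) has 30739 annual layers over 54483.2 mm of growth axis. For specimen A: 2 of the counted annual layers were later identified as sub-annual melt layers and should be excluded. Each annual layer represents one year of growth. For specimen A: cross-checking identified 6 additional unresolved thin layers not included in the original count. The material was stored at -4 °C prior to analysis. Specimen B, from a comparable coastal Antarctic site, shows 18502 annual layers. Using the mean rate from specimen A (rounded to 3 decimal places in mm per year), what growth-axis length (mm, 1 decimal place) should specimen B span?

32785.5 mm

Specimen A: true annual layer count = 30739 − 2 + 6 = 30743.
A: Mean rate = 54483.2 mm / 30743 years ≈ 1.772 mm/year.
For B, 1.772 mm/year × 18502 years = 32785.5 mm.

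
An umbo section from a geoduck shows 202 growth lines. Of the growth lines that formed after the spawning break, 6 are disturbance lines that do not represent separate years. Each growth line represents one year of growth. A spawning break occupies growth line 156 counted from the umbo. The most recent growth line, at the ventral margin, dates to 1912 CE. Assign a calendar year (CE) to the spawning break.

Between growth line 156 and the ventral margin there are 202 − 156 = 46 growth lines.
Removing the 6 false growth lines leaves 46 − 6 = 40 true growth lines beyond the spawning break.
1912 − 40 = 1872 CE.

1872 CE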